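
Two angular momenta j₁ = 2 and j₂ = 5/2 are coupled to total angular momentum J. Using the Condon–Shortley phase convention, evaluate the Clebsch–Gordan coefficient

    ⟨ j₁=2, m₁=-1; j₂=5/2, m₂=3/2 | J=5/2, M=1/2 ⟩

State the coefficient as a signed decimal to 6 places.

+√(6/35) ≈ +0.414039

triangle: 2!*2!*3!/8! = 24/40320
(j±m)!: 1!*3!*4!*1!*3!*2! = 1728
prefactor² = (2J+1)*Δ*N² = 216/35
  k=1: −1/(1!*1!*2!*3!*0!*0!) = -1/12
  k=2: +1/(2!*0!*1!*2!*1!*1!) = 1/4
Σ = 1/6  ⇒  CG² = 216/35*1/6² = 6/35
CG = +√(6/35) = +0.414039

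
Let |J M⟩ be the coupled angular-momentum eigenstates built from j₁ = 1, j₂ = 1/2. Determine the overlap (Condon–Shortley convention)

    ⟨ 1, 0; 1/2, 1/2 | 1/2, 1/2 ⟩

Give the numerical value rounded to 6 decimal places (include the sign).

−√(1/3) = -0.577350

j₁+j₂−J=1  J+j₁−j₂=1  J−j₁+j₂=0  j₁+j₂+J+1=3
(j₁±m₁, j₂±m₂, J±M) = (1,1,1,0,1,0)
P² = 1/3
sum k=1..1:
  [1] −1/1 = -1
S = -1
C² = P²·S² = 1/3 ; C = -0.577350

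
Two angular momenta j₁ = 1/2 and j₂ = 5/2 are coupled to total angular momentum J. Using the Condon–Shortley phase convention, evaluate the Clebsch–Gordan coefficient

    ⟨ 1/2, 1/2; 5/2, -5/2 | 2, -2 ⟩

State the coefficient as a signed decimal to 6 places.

triangle: 1!×0!×4!/6! = 24/720
(j±m)!: 1!×0!×0!×5!×0!×4! = 2880
prefactor² = (2J+1)×Δ×N² = 480
  k=0: +1/(0!×1!×0!×0!×0!×4!) = 1/24
Σ = 1/24  ⇒  CG² = 480×1/24² = 5/6
CG = +√(5/6) = +0.912871

+√(5/6) ≈ +0.912871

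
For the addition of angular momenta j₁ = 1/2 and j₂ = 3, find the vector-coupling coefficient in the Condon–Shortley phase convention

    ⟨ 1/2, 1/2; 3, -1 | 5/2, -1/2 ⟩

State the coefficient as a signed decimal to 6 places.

√[6·1!0!5!/7! · 1!0!2!4!2!3!] = √(576/7)
  +(−1)^0/∏(0,1,0,2,0,3)! = 1/12  (running 1/12)
⟨..|..⟩ = √(576/7)·(1/12) = +0.755929

+0.755929  (= +√(4/7))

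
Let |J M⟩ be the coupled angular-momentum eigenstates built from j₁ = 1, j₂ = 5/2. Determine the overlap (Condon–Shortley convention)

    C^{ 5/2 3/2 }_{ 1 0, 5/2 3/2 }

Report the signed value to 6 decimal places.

-0.507093  (= −√(9/35))

√[6·1!1!4!/7! · 1!1!4!1!4!1!] = √(576/35)
  +(−1)^0/∏(0,1,1,4,0,0)! = 1/24  (running 1/24)
  +(−1)^1/∏(1,0,0,3,1,1)! = -1/6  (running -1/8)
⟨..|..⟩ = √(576/35)·(-1/8) = -0.507093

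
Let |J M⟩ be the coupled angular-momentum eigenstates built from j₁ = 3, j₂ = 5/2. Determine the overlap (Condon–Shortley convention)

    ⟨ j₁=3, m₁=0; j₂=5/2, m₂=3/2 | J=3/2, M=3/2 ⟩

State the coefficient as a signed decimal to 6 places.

√[4·4!2!1!/8! · 3!3!4!1!3!0!] = √(864/35)
  +(−1)^3/∏(3,1,0,1,2,0)! = -1/12  (running -1/12)
⟨..|..⟩ = √(864/35)·(-1/12) = -0.414039

-0.414039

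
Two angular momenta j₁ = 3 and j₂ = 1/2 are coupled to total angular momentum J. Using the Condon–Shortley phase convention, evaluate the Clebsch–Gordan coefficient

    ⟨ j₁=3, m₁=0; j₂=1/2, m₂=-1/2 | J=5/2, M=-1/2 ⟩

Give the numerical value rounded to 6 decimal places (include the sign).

triangle: 1!×5!×0!/7! = 120/5040
(j±m)!: 3!×3!×0!×1!×2!×3! = 432
prefactor² = (2J+1)×Δ×N² = 432/7
  k=0: +1/(0!×1!×3!×0!×2!×0!) = 1/12
Σ = 1/12  ⇒  CG² = 432/7×1/12² = 3/7
CG = +√(3/7) = +0.654654

+√(3/7) = +0.654654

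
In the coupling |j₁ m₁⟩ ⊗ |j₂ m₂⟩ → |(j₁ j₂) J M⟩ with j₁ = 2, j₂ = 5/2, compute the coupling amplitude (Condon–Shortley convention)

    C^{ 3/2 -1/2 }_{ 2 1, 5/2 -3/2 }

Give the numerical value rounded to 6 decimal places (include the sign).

−√(2/105) = -0.138013

triangle: 3!*1!*2!/7! = 12/5040
(j±m)!: 3!*1!*1!*4!*1!*2! = 288
prefactor² = (2J+1)*Δ*N² = 96/35
  k=0: +1/(0!*3!*1!*1!*0!*1!) = 1/6
  k=1: −1/(1!*2!*0!*0!*1!*2!) = -1/4
Σ = -1/12  ⇒  CG² = 96/35*(-1/12)² = 2/105
CG = −√(2/105) = -0.138013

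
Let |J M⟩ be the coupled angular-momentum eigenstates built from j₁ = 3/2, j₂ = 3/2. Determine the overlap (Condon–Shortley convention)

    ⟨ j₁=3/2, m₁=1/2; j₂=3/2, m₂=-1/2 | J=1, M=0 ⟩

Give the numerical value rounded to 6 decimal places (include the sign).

triangle: 2!·1!·1!/5! = 2/120
(j±m)!: 2!·1!·1!·2!·1!·1! = 4
prefactor² = (2J+1)·Δ·N² = 1/5
  k=0: +1/(0!·2!·1!·1!·0!·0!) = 1/2
  k=1: −1/(1!·1!·0!·0!·1!·1!) = -1
Σ = -1/2  ⇒  CG² = 1/5·(-1/2)² = 1/20
CG = −√(1/20) = -0.223607

−√(1/20) ≈ -0.223607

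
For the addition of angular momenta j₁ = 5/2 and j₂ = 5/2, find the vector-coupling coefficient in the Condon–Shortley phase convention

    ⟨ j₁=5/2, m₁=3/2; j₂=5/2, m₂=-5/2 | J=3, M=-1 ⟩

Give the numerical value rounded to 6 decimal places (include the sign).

j₁+j₂−J=2  J+j₁−j₂=3  J−j₁+j₂=3  j₁+j₂+J+1=9
(j₁±m₁, j₂±m₂, J±M) = (4,1,0,5,2,4)
P² = 192
sum k=0..0:
  [0] +1/24 = 1/24
S = 1/24
C² = P²·S² = 1/3 ; C = +0.577350

+0.577350  (= +√(1/3))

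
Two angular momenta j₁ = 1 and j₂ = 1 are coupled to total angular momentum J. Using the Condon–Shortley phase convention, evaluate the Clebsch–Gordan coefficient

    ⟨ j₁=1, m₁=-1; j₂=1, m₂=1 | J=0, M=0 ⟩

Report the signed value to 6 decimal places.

triangle: 2!×0!×0!/3! = 2/6
(j±m)!: 0!×2!×2!×0!×0!×0! = 4
prefactor² = (2J+1)×Δ×N² = 4/3
  k=2: +1/(2!×0!×0!×0!×0!×0!) = 1/2
Σ = 1/2  ⇒  CG² = 4/3×1/2² = 1/3
CG = +√(1/3) = +0.577350

+0.577350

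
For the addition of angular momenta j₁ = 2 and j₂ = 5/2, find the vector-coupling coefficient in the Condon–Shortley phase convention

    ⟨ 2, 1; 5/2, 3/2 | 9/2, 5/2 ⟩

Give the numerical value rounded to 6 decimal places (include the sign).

+√(5/9) ≈ +0.745356

j₁+j₂−J=0  J+j₁−j₂=4  J−j₁+j₂=5  j₁+j₂+J+1=10
(j₁±m₁, j₂±m₂, J±M) = (3,1,4,1,7,2)
P² = 11520
sum k=0..0:
  [0] +1/144 = 1/144
S = 1/144
C² = P²·S² = 5/9 ; C = +0.745356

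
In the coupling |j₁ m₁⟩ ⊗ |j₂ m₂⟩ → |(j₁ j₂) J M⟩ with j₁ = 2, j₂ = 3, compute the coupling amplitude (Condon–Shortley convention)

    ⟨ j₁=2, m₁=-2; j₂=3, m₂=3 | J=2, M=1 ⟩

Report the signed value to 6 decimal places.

-0.597614  (= −√(5/14))

j₁+j₂−J=3  J+j₁−j₂=1  J−j₁+j₂=3  j₁+j₂+J+1=8
(j₁±m₁, j₂±m₂, J±M) = (0,4,6,0,3,1)
P² = 3240/7
sum k=3..3:
  [3] −1/36 = -1/36
S = -1/36
C² = P²·S² = 5/14 ; C = -0.597614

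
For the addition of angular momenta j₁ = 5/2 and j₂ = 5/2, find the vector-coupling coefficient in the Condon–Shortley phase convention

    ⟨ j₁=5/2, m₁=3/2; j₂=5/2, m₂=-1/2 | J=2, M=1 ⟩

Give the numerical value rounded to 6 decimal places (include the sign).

√[5·3!2!2!/8! · 4!1!2!3!3!1!] = √(36/7)
  +(−1)^0/∏(0,3,1,2,1,0)! = 1/12  (running 1/12)
  +(−1)^1/∏(1,2,0,1,2,1)! = -1/4  (running -1/6)
⟨..|..⟩ = √(36/7)·(-1/6) = -0.377964

-0.377964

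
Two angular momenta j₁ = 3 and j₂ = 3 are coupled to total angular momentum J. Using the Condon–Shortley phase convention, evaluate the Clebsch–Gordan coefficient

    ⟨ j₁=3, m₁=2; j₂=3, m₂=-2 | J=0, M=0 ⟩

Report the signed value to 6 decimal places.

triangle: 6!×0!×0!/7! = 720/5040
(j±m)!: 5!×1!×1!×5!×0!×0! = 14400
prefactor² = (2J+1)×Δ×N² = 14400/7
  k=1: −1/(1!×5!×0!×0!×0!×0!) = -1/120
Σ = -1/120  ⇒  CG² = 14400/7×(-1/120)² = 1/7
CG = −√(1/7) = -0.377964

-0.377964  (= −√(1/7))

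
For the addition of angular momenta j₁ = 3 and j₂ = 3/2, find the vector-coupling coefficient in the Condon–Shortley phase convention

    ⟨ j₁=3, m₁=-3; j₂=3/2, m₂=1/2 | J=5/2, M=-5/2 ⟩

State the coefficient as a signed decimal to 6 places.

+√(15/28) ≈ +0.731925

√[6·2!4!1!/8! · 0!6!2!1!0!5!] = √(8640/7)
  +(−1)^2/∏(2,0,4,0,0,1)! = 1/48  (running 1/48)
⟨..|..⟩ = √(8640/7)·(1/48) = +0.731925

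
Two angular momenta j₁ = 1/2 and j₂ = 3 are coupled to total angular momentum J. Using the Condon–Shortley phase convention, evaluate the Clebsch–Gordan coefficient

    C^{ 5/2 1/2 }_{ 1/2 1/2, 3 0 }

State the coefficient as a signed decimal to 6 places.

j₁+j₂−J=1  J+j₁−j₂=0  J−j₁+j₂=5  j₁+j₂+J+1=7
(j₁±m₁, j₂±m₂, J±M) = (1,0,3,3,3,2)
P² = 432/7
sum k=0..0:
  [0] +1/12 = 1/12
S = 1/12
C² = P²·S² = 3/7 ; C = +0.654654

+√(3/7) ≈ +0.654654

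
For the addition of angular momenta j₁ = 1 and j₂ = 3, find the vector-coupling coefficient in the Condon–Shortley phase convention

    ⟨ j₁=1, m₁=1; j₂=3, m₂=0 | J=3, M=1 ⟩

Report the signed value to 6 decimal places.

+0.707107

triangle: 1!*1!*5!/8! = 120/40320
(j±m)!: 2!*0!*3!*3!*4!*2! = 3456
prefactor² = (2J+1)*Δ*N² = 72
  k=0: +1/(0!*1!*0!*3!*1!*2!) = 1/12
Σ = 1/12  ⇒  CG² = 72*1/12² = 1/2
CG = +√(1/2) = +0.707107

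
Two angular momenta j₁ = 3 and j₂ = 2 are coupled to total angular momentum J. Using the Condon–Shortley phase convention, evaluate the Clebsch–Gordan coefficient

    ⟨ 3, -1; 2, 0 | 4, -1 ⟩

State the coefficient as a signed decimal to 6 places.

-0.327327  (= −√(3/28))

j₁+j₂−J=1  J+j₁−j₂=5  J−j₁+j₂=3  j₁+j₂+J+1=10
(j₁±m₁, j₂±m₂, J±M) = (2,4,2,2,3,5)
P² = 1728/7
sum k=0..1:
  [0] +1/48 = 1/48
  [1] −1/24 = -1/24
S = -1/48
C² = P²·S² = 3/28 ; C = -0.327327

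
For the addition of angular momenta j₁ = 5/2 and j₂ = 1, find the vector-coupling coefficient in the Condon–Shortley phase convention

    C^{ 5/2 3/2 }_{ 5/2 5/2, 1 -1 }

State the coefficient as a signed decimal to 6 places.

√[6·1!4!1!/7! · 5!0!0!2!4!1!] = √(1152/7)
  +(−1)^0/∏(0,1,0,0,4,1)! = 1/24  (running 1/24)
⟨..|..⟩ = √(1152/7)·(1/24) = +0.534522

+√(2/7) = +0.534522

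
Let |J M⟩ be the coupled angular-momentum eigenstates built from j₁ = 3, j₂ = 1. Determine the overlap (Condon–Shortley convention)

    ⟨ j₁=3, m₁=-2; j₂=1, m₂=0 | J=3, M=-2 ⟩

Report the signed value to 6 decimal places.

j₁+j₂−J=1  J+j₁−j₂=5  J−j₁+j₂=1  j₁+j₂+J+1=8
(j₁±m₁, j₂±m₂, J±M) = (1,5,1,1,1,5)
P² = 300
sum k=0..1:
  [0] +1/120 = 1/120
  [1] −1/24 = -1/24
S = -1/30
C² = P²·S² = 1/3 ; C = -0.577350

−√(1/3) ≈ -0.577350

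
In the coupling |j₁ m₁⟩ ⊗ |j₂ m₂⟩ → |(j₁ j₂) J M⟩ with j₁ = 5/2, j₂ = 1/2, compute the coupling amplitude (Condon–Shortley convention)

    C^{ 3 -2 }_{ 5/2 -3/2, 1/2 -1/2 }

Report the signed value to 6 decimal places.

triangle: 0!·5!·1!/7! = 120/5040
(j±m)!: 1!·4!·0!·1!·1!·5! = 2880
prefactor² = (2J+1)·Δ·N² = 480
  k=0: +1/(0!·0!·4!·0!·1!·1!) = 1/24
Σ = 1/24  ⇒  CG² = 480·1/24² = 5/6
CG = +√(5/6) = +0.912871

+0.912871  (= +√(5/6))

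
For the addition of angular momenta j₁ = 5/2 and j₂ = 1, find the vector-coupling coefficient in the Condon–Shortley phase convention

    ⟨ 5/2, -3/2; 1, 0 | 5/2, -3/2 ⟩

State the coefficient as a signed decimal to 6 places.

triangle: 1!*4!*1!/7! = 24/5040
(j±m)!: 1!*4!*1!*1!*1!*4! = 576
prefactor² = (2J+1)*Δ*N² = 576/35
  k=0: +1/(0!*1!*4!*1!*0!*0!) = 1/24
  k=1: −1/(1!*0!*3!*0!*1!*1!) = -1/6
Σ = -1/8  ⇒  CG² = 576/35*(-1/8)² = 9/35
CG = −√(9/35) = -0.507093

-0.507093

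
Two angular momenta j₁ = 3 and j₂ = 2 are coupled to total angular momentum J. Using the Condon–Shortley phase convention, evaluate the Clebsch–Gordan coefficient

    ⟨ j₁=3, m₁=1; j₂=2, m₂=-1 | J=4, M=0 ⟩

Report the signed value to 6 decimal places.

√[9·1!5!3!/10! · 4!2!1!3!4!4!] = √(10368/35)
  +(−1)^0/∏(0,1,2,1,3,2)! = 1/24  (running 1/24)
  +(−1)^1/∏(1,0,1,0,4,3)! = -1/144  (running 5/144)
⟨..|..⟩ = √(10368/35)·(5/144) = +0.597614

+√(5/14) ≈ +0.597614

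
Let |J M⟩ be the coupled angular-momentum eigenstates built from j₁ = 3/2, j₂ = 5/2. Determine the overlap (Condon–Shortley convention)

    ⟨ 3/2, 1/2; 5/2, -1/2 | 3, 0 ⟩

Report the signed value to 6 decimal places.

+√(1/5) ≈ +0.447214

triangle: 1!·2!·4!/8! = 48/40320
(j±m)!: 2!·1!·2!·3!·3!·3! = 864
prefactor² = (2J+1)·Δ·N² = 36/5
  k=0: +1/(0!·1!·1!·2!·1!·2!) = 1/4
  k=1: −1/(1!·0!·0!·1!·2!·3!) = -1/12
Σ = 1/6  ⇒  CG² = 36/5·1/6² = 1/5
CG = +√(1/5) = +0.447214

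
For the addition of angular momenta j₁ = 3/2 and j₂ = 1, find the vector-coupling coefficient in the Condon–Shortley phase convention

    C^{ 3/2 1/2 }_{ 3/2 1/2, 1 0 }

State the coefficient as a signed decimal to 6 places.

triangle: 1!*2!*1!/5! = 2/120
(j±m)!: 2!*1!*1!*1!*2!*1! = 4
prefactor² = (2J+1)*Δ*N² = 4/15
  k=0: +1/(0!*1!*1!*1!*1!*0!) = 1
  k=1: −1/(1!*0!*0!*0!*2!*1!) = -1/2
Σ = 1/2  ⇒  CG² = 4/15*1/2² = 1/15
CG = +√(1/15) = +0.258199

+0.258199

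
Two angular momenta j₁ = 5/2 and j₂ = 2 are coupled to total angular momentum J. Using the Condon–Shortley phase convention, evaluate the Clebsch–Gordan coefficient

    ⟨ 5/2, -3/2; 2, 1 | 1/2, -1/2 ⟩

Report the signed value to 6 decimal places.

−√(4/15) ≈ -0.516398

√[2·4!1!0!/6! · 1!4!3!1!0!1!] = √(48/5)
  +(−1)^3/∏(3,1,1,0,0,0)! = -1/6  (running -1/6)
⟨..|..⟩ = √(48/5)·(-1/6) = -0.516398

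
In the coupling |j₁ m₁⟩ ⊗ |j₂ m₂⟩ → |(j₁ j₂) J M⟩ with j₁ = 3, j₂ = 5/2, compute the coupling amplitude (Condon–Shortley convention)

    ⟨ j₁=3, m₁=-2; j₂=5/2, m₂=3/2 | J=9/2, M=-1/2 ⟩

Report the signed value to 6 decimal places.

triangle: 1!·5!·4!/11! = 2880/39916800
(j±m)!: 1!·5!·4!·1!·4!·5! = 8294400
prefactor² = (2J+1)·Δ·N² = 460800/77
  k=0: +1/(0!·1!·5!·4!·0!·0!) = 1/2880
  k=1: −1/(1!·0!·4!·3!·1!·1!) = -1/144
Σ = -19/2880  ⇒  CG² = 460800/77·(-19/2880)² = 361/1386
CG = −√(361/1386) = -0.510355

-0.510355  (= −√(361/1386))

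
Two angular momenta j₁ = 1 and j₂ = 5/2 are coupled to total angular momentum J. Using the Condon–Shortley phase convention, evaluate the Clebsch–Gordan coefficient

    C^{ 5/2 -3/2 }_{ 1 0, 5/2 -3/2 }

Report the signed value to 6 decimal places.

+0.507093

triangle: 1!×1!×4!/7! = 24/5040
(j±m)!: 1!×1!×1!×4!×1!×4! = 576
prefactor² = (2J+1)×Δ×N² = 576/35
  k=0: +1/(0!×1!×1!×1!×0!×3!) = 1/6
  k=1: −1/(1!×0!×0!×0!×1!×4!) = -1/24
Σ = 1/8  ⇒  CG² = 576/35×1/8² = 9/35
CG = +√(9/35) = +0.507093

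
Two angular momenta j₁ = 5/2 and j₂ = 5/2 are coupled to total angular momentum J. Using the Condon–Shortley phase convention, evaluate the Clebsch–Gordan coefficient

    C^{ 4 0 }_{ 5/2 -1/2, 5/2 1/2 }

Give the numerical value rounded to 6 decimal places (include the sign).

−√(1/7) = -0.377964

√[9·1!4!4!/10! · 2!3!3!2!4!4!] = √(20736/175)
  +(−1)^0/∏(0,1,3,3,1,1)! = 1/36  (running 1/36)
  +(−1)^1/∏(1,0,2,2,2,2)! = -1/16  (running -5/144)
⟨..|..⟩ = √(20736/175)·(-5/144) = -0.377964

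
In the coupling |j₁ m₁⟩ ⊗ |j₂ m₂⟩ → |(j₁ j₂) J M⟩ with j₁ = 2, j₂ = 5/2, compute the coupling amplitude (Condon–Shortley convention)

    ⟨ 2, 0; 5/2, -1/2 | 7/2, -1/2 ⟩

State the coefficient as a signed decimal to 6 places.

j₁+j₂−J=1  J+j₁−j₂=3  J−j₁+j₂=4  j₁+j₂+J+1=9
(j₁±m₁, j₂±m₂, J±M) = (2,2,2,3,3,4)
P² = 768/35
sum k=0..1:
  [0] +1/8 = 1/8
  [1] −1/12 = -1/12
S = 1/24
C² = P²·S² = 4/105 ; C = +0.195180

+√(4/105) ≈ +0.195180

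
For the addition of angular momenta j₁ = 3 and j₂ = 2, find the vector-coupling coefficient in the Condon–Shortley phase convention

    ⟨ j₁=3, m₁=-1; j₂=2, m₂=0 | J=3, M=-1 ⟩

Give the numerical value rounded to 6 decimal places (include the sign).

-0.387298  (= −√(3/20))

√[7·2!4!2!/9! · 2!4!2!2!2!4!] = √(256/15)
  +(−1)^0/∏(0,2,4,2,0,0)! = 1/96  (running 1/96)
  +(−1)^1/∏(1,1,3,1,1,1)! = -1/6  (running -5/32)
  +(−1)^2/∏(2,0,2,0,2,2)! = 1/16  (running -3/32)
⟨..|..⟩ = √(256/15)·(-3/32) = -0.387298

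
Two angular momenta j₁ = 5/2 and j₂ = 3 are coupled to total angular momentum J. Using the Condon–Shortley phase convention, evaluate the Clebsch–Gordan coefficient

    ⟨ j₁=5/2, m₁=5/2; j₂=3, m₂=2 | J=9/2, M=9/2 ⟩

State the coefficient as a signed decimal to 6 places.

+√(5/11) = +0.674200

j₁+j₂−J=1  J+j₁−j₂=4  J−j₁+j₂=5  j₁+j₂+J+1=11
(j₁±m₁, j₂±m₂, J±M) = (5,0,5,1,9,0)
P² = 41472000/11
sum k=0..0:
  [0] +1/2880 = 1/2880
S = 1/2880
C² = P²·S² = 5/11 ; C = +0.674200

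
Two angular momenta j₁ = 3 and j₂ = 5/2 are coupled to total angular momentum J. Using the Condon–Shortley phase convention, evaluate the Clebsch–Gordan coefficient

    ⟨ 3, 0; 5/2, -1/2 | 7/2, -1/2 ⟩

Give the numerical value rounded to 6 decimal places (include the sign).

−√(4/21) = -0.436436

triangle: 2!·4!·3!/10! = 288/3628800
(j±m)!: 3!·3!·2!·3!·3!·4! = 62208
prefactor² = (2J+1)·Δ·N² = 6912/175
  k=0: +1/(0!·2!·3!·2!·1!·1!) = 1/24
  k=1: −1/(1!·1!·2!·1!·2!·2!) = -1/8
  k=2: +1/(2!·0!·1!·0!·3!·3!) = 1/72
Σ = -5/72  ⇒  CG² = 6912/175·(-5/72)² = 4/21
CG = −√(4/21) = -0.436436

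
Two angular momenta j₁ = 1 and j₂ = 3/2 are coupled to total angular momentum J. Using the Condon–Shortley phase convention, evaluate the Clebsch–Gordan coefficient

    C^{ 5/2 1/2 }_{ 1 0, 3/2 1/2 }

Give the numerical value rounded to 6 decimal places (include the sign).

triangle: 0!*2!*3!/6! = 12/720
(j±m)!: 1!*1!*2!*1!*3!*2! = 24
prefactor² = (2J+1)*Δ*N² = 12/5
  k=0: +1/(0!*0!*1!*2!*1!*1!) = 1/2
Σ = 1/2  ⇒  CG² = 12/5*1/2² = 3/5
CG = +√(3/5) = +0.774597

+0.774597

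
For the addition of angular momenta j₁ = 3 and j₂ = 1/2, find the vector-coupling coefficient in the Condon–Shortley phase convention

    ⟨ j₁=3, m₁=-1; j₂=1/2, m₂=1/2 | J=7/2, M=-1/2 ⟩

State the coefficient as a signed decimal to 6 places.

√[8·0!6!1!/8! · 2!4!1!0!3!4!] = √(6912/7)
  +(−1)^0/∏(0,0,4,1,2,0)! = 1/48  (running 1/48)
⟨..|..⟩ = √(6912/7)·(1/48) = +0.654654

+√(3/7) ≈ +0.654654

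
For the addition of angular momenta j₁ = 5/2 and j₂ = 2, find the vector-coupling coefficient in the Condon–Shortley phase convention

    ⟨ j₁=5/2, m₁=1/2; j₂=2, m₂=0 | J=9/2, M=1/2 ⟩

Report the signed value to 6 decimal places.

triangle: 0!*5!*4!/10! = 2880/3628800
(j±m)!: 3!*2!*2!*2!*5!*4! = 138240
prefactor² = (2J+1)*Δ*N² = 7680/7
  k=0: +1/(0!*0!*2!*2!*3!*2!) = 1/48
Σ = 1/48  ⇒  CG² = 7680/7*1/48² = 10/21
CG = +√(10/21) = +0.690066

+√(10/21) ≈ +0.690066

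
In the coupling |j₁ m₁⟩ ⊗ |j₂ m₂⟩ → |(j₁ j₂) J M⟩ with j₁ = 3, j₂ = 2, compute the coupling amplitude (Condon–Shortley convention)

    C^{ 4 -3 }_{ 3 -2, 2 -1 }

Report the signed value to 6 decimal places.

j₁+j₂−J=1  J+j₁−j₂=5  J−j₁+j₂=3  j₁+j₂+J+1=10
(j₁±m₁, j₂±m₂, J±M) = (1,5,1,3,1,7)
P² = 6480
sum k=0..1:
  [0] +1/240 = 1/240
  [1] −1/144 = -1/144
S = -1/360
C² = P²·S² = 1/20 ; C = -0.223607

-0.223607  (= −√(1/20))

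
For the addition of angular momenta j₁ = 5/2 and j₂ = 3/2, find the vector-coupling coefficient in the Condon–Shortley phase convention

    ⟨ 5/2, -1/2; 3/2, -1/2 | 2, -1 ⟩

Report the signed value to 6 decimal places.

√[5·2!3!1!/7! · 2!3!1!2!1!3!] = √(12/7)
  +(−1)^0/∏(0,2,3,1,0,0)! = 1/12  (running 1/12)
  +(−1)^1/∏(1,1,2,0,1,1)! = -1/2  (running -5/12)
⟨..|..⟩ = √(12/7)·(-5/12) = -0.545545

−√(25/84) ≈ -0.545545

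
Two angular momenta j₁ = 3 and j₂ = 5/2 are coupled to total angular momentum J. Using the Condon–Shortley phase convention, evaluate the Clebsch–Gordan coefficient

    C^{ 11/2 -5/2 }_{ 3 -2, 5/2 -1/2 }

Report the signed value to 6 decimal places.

j₁+j₂−J=0  J+j₁−j₂=6  J−j₁+j₂=5  j₁+j₂+J+1=12
(j₁±m₁, j₂±m₂, J±M) = (1,5,2,3,3,8)
P² = 8294400/11
sum k=0..0:
  [0] +1/1440 = 1/1440
S = 1/1440
C² = P²·S² = 4/11 ; C = +0.603023

+0.603023  (= +√(4/11))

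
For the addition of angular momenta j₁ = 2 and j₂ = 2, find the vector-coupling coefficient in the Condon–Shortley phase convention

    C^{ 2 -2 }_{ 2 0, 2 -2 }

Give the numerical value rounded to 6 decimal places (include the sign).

+√(2/7) ≈ +0.534522

√[5·2!2!2!/7! · 2!2!0!4!0!4!] = √(128/7)
  +(−1)^0/∏(0,2,2,0,0,2)! = 1/8  (running 1/8)
⟨..|..⟩ = √(128/7)·(1/8) = +0.534522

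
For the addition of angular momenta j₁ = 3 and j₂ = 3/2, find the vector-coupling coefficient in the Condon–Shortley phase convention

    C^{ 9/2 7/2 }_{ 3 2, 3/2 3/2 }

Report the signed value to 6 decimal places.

+0.816497  (= +√(2/3))

triangle: 0!*6!*3!/10! = 4320/3628800
(j±m)!: 5!*1!*3!*0!*8!*1! = 29030400
prefactor² = (2J+1)*Δ*N² = 345600
  k=0: +1/(0!*0!*1!*3!*5!*0!) = 1/720
Σ = 1/720  ⇒  CG² = 345600*1/720² = 2/3
CG = +√(2/3) = +0.816497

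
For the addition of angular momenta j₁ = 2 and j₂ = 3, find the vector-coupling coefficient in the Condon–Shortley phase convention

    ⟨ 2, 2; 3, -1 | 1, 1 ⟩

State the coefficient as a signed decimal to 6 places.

triangle: 4!×0!×2!/7! = 48/5040
(j±m)!: 4!×0!×2!×4!×2!×0! = 2304
prefactor² = (2J+1)×Δ×N² = 2304/35
  k=0: +1/(0!×4!×0!×2!×0!×0!) = 1/48
Σ = 1/48  ⇒  CG² = 2304/35×1/48² = 1/35
CG = +√(1/35) = +0.169031

+0.169031  (= +√(1/35))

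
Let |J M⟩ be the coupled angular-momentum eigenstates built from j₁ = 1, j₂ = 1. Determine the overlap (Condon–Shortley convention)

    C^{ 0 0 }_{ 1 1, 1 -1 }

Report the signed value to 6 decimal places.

√[1·2!0!0!/3! · 2!0!0!2!0!0!] = √(4/3)
  +(−1)^0/∏(0,2,0,0,0,0)! = 1/2  (running 1/2)
⟨..|..⟩ = √(4/3)·(1/2) = +0.577350

+0.577350  (= +√(1/3))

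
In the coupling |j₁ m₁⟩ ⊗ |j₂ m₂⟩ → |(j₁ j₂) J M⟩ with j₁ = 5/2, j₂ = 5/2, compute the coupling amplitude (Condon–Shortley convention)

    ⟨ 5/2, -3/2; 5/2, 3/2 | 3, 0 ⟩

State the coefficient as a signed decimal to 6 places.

j₁+j₂−J=2  J+j₁−j₂=3  J−j₁+j₂=3  j₁+j₂+J+1=9
(j₁±m₁, j₂±m₂, J±M) = (1,4,4,1,3,3)
P² = 144/5
sum k=1..2:
  [1] −1/36 = -1/36
  [2] +1/8 = 1/8
S = 7/72
C² = P²·S² = 49/180 ; C = +0.521749

+√(49/180) = +0.521749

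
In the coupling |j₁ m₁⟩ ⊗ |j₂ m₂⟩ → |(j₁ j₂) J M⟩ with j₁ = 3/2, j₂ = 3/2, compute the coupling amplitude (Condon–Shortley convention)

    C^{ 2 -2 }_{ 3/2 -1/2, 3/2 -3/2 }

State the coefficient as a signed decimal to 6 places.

j₁+j₂−J=1  J+j₁−j₂=2  J−j₁+j₂=2  j₁+j₂+J+1=6
(j₁±m₁, j₂±m₂, J±M) = (1,2,0,3,0,4)
P² = 8
sum k=0..0:
  [0] +1/4 = 1/4
S = 1/4
C² = P²·S² = 1/2 ; C = +0.707107

+0.707107  (= +√(1/2))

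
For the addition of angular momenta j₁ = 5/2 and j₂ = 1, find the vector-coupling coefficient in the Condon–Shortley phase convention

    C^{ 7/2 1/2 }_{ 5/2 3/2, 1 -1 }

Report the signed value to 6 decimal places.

+0.377964  (= +√(1/7))

√[8·0!5!2!/8! · 4!1!0!2!4!3!] = √(2304/7)
  +(−1)^0/∏(0,0,1,0,4,2)! = 1/48  (running 1/48)
⟨..|..⟩ = √(2304/7)·(1/48) = +0.377964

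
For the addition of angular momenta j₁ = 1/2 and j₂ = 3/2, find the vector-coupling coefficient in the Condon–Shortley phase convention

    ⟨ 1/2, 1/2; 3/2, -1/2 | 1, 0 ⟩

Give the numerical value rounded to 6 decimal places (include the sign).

j₁+j₂−J=1  J+j₁−j₂=0  J−j₁+j₂=2  j₁+j₂+J+1=4
(j₁±m₁, j₂±m₂, J±M) = (1,0,1,2,1,1)
P² = 1/2
sum k=0..0:
  [0] +1/1 = 1
S = 1
C² = P²·S² = 1/2 ; C = +0.707107

+0.707107  (= +√(1/2))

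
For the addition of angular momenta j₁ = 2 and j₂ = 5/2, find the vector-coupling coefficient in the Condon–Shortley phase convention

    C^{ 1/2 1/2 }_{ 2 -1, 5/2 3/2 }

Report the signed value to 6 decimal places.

-0.516398

j₁+j₂−J=4  J+j₁−j₂=0  J−j₁+j₂=1  j₁+j₂+J+1=6
(j₁±m₁, j₂±m₂, J±M) = (1,3,4,1,1,0)
P² = 48/5
sum k=3..3:
  [3] −1/6 = -1/6
S = -1/6
C² = P²·S² = 4/15 ; C = -0.516398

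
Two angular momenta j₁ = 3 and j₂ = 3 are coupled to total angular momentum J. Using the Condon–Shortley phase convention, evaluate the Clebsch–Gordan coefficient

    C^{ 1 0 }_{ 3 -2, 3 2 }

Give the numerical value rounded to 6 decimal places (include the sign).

triangle: 5!·1!·1!/8! = 120/40320
(j±m)!: 1!·5!·5!·1!·1!·1! = 14400
prefactor² = (2J+1)·Δ·N² = 900/7
  k=4: +1/(4!·1!·1!·1!·0!·0!) = 1/24
  k=5: −1/(5!·0!·0!·0!·1!·1!) = -1/120
Σ = 1/30  ⇒  CG² = 900/7·1/30² = 1/7
CG = +√(1/7) = +0.377964

+0.377964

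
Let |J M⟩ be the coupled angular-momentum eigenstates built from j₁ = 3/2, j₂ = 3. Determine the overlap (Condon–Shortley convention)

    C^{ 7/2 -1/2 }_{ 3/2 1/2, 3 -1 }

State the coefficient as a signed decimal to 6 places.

j₁+j₂−J=1  J+j₁−j₂=2  J−j₁+j₂=5  j₁+j₂+J+1=9
(j₁±m₁, j₂±m₂, J±M) = (2,1,2,4,3,4)
P² = 512/7
sum k=0..1:
  [0] +1/12 = 1/12
  [1] −1/48 = -1/48
S = 1/16
C² = P²·S² = 2/7 ; C = +0.534522

+0.534522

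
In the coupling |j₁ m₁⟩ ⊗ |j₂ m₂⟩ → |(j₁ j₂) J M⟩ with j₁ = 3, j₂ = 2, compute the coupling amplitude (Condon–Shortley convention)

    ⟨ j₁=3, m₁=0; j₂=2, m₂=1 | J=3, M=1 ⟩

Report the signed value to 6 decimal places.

triangle: 2!·4!·2!/9! = 96/362880
(j±m)!: 3!·3!·3!·1!·4!·2! = 10368
prefactor² = (2J+1)·Δ·N² = 96/5
  k=1: −1/(1!·1!·2!·2!·2!·0!) = -1/8
  k=2: +1/(2!·0!·1!·1!·3!·1!) = 1/12
Σ = -1/24  ⇒  CG² = 96/5·(-1/24)² = 1/30
CG = −√(1/30) = -0.182574

-0.182574  (= −√(1/30))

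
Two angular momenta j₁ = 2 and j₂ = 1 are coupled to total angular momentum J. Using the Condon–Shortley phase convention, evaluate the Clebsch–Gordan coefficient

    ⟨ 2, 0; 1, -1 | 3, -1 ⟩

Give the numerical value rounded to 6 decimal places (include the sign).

√[7·0!4!2!/7! · 2!2!0!2!2!4!] = √(128/5)
  +(−1)^0/∏(0,0,2,0,2,2)! = 1/8  (running 1/8)
⟨..|..⟩ = √(128/5)·(1/8) = +0.632456

+√(2/5) = +0.632456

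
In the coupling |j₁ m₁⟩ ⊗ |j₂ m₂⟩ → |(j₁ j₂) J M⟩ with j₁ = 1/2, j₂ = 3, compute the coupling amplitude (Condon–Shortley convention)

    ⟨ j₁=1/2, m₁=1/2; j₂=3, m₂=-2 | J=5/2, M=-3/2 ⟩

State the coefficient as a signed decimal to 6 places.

+0.845154  (= +√(5/7))

j₁+j₂−J=1  J+j₁−j₂=0  J−j₁+j₂=5  j₁+j₂+J+1=7
(j₁±m₁, j₂±m₂, J±M) = (1,0,1,5,1,4)
P² = 2880/7
sum k=0..0:
  [0] +1/24 = 1/24
S = 1/24
C² = P²·S² = 5/7 ; C = +0.845154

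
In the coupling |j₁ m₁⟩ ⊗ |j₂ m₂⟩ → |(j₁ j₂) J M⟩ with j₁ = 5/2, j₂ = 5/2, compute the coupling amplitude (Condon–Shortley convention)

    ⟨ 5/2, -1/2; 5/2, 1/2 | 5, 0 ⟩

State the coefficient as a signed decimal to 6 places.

+0.629941

j₁+j₂−J=0  J+j₁−j₂=5  J−j₁+j₂=5  j₁+j₂+J+1=11
(j₁±m₁, j₂±m₂, J±M) = (2,3,3,2,5,5)
P² = 57600/7
sum k=0..0:
  [0] +1/144 = 1/144
S = 1/144
C² = P²·S² = 25/63 ; C = +0.629941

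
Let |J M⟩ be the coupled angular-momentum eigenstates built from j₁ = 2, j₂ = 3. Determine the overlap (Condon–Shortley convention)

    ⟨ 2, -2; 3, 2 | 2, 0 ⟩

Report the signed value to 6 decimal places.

-0.597614  (= −√(5/14))

j₁+j₂−J=3  J+j₁−j₂=1  J−j₁+j₂=3  j₁+j₂+J+1=8
(j₁±m₁, j₂±m₂, J±M) = (0,4,5,1,2,2)
P² = 360/7
sum k=3..3:
  [3] −1/12 = -1/12
S = -1/12
C² = P²·S² = 5/14 ; C = -0.597614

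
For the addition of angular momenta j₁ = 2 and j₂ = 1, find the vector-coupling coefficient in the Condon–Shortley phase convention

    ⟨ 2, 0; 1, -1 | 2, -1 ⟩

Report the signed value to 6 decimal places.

+0.707107  (= +√(1/2))

triangle: 1!*3!*1!/6! = 6/720
(j±m)!: 2!*2!*0!*2!*1!*3! = 48
prefactor² = (2J+1)*Δ*N² = 2
  k=0: +1/(0!*1!*2!*0!*1!*1!) = 1/2
Σ = 1/2  ⇒  CG² = 2*1/2² = 1/2
CG = +√(1/2) = +0.707107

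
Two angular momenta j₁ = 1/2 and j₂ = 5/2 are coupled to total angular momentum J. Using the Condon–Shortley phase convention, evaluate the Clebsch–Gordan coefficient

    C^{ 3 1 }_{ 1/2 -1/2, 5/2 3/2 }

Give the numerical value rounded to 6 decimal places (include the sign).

+√(1/3) ≈ +0.577350

triangle: 0!*1!*5!/7! = 120/5040
(j±m)!: 0!*1!*4!*1!*4!*2! = 1152
prefactor² = (2J+1)*Δ*N² = 192
  k=0: +1/(0!*0!*1!*4!*0!*1!) = 1/24
Σ = 1/24  ⇒  CG² = 192*1/24² = 1/3
CG = +√(1/3) = +0.577350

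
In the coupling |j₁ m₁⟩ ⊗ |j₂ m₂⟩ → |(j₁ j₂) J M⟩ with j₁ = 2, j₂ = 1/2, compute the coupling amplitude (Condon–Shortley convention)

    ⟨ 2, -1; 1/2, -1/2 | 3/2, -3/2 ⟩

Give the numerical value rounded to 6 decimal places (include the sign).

triangle: 1!*3!*0!/5! = 6/120
(j±m)!: 1!*3!*0!*1!*0!*3! = 36
prefactor² = (2J+1)*Δ*N² = 36/5
  k=0: +1/(0!*1!*3!*0!*0!*0!) = 1/6
Σ = 1/6  ⇒  CG² = 36/5*1/6² = 1/5
CG = +√(1/5) = +0.447214

+0.447214  (= +√(1/5))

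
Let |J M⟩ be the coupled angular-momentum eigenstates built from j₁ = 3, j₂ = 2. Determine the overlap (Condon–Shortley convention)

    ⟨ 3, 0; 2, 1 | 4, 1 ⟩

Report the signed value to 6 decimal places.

triangle: 1!*5!*3!/10! = 720/3628800
(j±m)!: 3!*3!*3!*1!*5!*3! = 155520
prefactor² = (2J+1)*Δ*N² = 1944/7
  k=0: +1/(0!*1!*3!*3!*2!*0!) = 1/72
  k=1: −1/(1!*0!*2!*2!*3!*1!) = -1/24
Σ = -1/36  ⇒  CG² = 1944/7*(-1/36)² = 3/14
CG = −√(3/14) = -0.462910

-0.462910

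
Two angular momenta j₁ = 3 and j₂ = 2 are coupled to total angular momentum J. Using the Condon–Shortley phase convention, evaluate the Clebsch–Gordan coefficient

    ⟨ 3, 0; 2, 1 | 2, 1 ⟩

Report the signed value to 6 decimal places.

+0.534522  (= +√(2/7))

√[5·3!3!1!/8! · 3!3!3!1!3!1!] = √(81/14)
  +(−1)^2/∏(2,1,1,1,2,0)! = 1/4  (running 1/4)
  +(−1)^3/∏(3,0,0,0,3,1)! = -1/36  (running 2/9)
⟨..|..⟩ = √(81/14)·(2/9) = +0.534522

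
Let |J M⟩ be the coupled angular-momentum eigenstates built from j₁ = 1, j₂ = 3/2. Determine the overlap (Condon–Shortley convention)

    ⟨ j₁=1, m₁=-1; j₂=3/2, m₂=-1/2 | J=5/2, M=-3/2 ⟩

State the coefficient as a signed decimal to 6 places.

+0.774597

j₁+j₂−J=0  J+j₁−j₂=2  J−j₁+j₂=3  j₁+j₂+J+1=6
(j₁±m₁, j₂±m₂, J±M) = (0,2,1,2,1,4)
P² = 48/5
sum k=0..0:
  [0] +1/4 = 1/4
S = 1/4
C² = P²·S² = 3/5 ; C = +0.774597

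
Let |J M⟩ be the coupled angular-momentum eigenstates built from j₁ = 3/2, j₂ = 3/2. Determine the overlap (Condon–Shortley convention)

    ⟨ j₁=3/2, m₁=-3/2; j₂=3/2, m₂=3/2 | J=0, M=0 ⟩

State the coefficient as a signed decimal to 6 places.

triangle: 3!·0!·0!/4! = 6/24
(j±m)!: 0!·3!·3!·0!·0!·0! = 36
prefactor² = (2J+1)·Δ·N² = 9
  k=3: −1/(3!·0!·0!·0!·0!·0!) = -1/6
Σ = -1/6  ⇒  CG² = 9·(-1/6)² = 1/4
CG = −√(1/4) = -0.500000

-0.500000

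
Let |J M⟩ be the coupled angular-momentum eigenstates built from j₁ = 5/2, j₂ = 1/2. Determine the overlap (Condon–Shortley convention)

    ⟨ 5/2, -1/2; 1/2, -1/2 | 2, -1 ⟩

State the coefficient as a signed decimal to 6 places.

+0.577350  (= +√(1/3))

triangle: 1!×4!×0!/6! = 24/720
(j±m)!: 2!×3!×0!×1!×1!×3! = 72
prefactor² = (2J+1)×Δ×N² = 12
  k=0: +1/(0!×1!×3!×0!×1!×0!) = 1/6
Σ = 1/6  ⇒  CG² = 12×1/6² = 1/3
CG = +√(1/3) = +0.577350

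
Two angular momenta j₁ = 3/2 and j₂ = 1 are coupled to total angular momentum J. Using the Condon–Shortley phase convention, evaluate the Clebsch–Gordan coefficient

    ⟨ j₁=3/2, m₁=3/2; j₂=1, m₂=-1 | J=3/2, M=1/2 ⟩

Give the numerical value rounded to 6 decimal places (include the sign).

+√(2/5) ≈ +0.632456

triangle: 1!×2!×1!/5! = 2/120
(j±m)!: 3!×0!×0!×2!×2!×1! = 24
prefactor² = (2J+1)×Δ×N² = 8/5
  k=0: +1/(0!×1!×0!×0!×2!×1!) = 1/2
Σ = 1/2  ⇒  CG² = 8/5×1/2² = 2/5
CG = +√(2/5) = +0.632456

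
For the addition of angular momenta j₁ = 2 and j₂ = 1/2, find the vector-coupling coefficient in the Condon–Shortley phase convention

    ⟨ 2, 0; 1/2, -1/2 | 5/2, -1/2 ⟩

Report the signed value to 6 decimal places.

+√(3/5) ≈ +0.774597

triangle: 0!·4!·1!/6! = 24/720
(j±m)!: 2!·2!·0!·1!·2!·3! = 48
prefactor² = (2J+1)·Δ·N² = 48/5
  k=0: +1/(0!·0!·2!·0!·2!·1!) = 1/4
Σ = 1/4  ⇒  CG² = 48/5·1/4² = 3/5
CG = +√(3/5) = +0.774597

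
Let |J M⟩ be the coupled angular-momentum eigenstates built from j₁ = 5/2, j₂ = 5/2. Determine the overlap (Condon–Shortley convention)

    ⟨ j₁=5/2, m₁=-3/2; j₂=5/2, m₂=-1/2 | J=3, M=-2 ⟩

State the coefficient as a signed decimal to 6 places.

√[7·2!3!3!/9! · 1!4!2!3!1!5!] = √(48)
  +(−1)^1/∏(1,1,3,1,0,2)! = -1/12  (running -1/12)
  +(−1)^2/∏(2,0,2,0,1,3)! = 1/24  (running -1/24)
⟨..|..⟩ = √(48)·(-1/24) = -0.288675

-0.288675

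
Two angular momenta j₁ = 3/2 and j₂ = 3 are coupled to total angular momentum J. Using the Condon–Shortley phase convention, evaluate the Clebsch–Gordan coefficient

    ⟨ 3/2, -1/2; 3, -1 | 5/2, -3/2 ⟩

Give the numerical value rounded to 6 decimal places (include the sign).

-0.591608

j₁+j₂−J=2  J+j₁−j₂=1  J−j₁+j₂=4  j₁+j₂+J+1=8
(j₁±m₁, j₂±m₂, J±M) = (1,2,2,4,1,4)
P² = 576/35
sum k=1..2:
  [1] −1/6 = -1/6
  [2] +1/48 = 1/48
S = -7/48
C² = P²·S² = 7/20 ; C = -0.591608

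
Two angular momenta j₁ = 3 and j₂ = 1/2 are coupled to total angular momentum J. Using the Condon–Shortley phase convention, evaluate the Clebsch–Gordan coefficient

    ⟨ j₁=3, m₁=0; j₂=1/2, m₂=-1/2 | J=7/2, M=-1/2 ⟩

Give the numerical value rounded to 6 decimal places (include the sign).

+√(4/7) = +0.755929

j₁+j₂−J=0  J+j₁−j₂=6  J−j₁+j₂=1  j₁+j₂+J+1=8
(j₁±m₁, j₂±m₂, J±M) = (3,3,0,1,3,4)
P² = 5184/7
sum k=0..0:
  [0] +1/36 = 1/36
S = 1/36
C² = P²·S² = 4/7 ; C = +0.755929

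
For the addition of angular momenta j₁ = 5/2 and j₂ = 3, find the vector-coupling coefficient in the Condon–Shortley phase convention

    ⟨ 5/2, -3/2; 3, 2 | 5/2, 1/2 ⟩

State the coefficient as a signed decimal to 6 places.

j₁+j₂−J=3  J+j₁−j₂=2  J−j₁+j₂=3  j₁+j₂+J+1=9
(j₁±m₁, j₂±m₂, J±M) = (1,4,5,1,3,2)
P² = 288/7
sum k=2..3:
  [2] +1/24 = 1/24
  [3] −1/12 = -1/12
S = -1/24
C² = P²·S² = 1/14 ; C = -0.267261

-0.267261  (= −√(1/14))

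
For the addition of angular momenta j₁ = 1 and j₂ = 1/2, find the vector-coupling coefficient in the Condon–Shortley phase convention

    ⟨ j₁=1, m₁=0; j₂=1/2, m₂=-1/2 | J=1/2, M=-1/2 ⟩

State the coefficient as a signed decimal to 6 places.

√[2·1!1!0!/3! · 1!1!0!1!0!1!] = √(1/3)
  +(−1)^0/∏(0,1,1,0,0,0)! = 1  (running 1)
⟨..|..⟩ = √(1/3)·(1) = +0.577350

+0.577350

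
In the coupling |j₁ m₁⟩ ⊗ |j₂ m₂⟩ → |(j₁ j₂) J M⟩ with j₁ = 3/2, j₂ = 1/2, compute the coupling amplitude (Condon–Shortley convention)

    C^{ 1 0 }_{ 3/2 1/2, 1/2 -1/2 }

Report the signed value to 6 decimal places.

√[3·1!2!0!/4! · 2!1!0!1!1!1!] = √(1/2)
  +(−1)^0/∏(0,1,1,0,1,0)! = 1  (running 1)
⟨..|..⟩ = √(1/2)·(1) = +0.707107

+√(1/2) = +0.707107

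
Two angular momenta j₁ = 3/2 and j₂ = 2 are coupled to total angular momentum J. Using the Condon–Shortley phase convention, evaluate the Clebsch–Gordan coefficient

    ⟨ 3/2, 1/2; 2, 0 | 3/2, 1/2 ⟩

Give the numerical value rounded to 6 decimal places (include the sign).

−√(1/5) ≈ -0.447214

j₁+j₂−J=2  J+j₁−j₂=1  J−j₁+j₂=2  j₁+j₂+J+1=6
(j₁±m₁, j₂±m₂, J±M) = (2,1,2,2,2,1)
P² = 16/45
sum k=0..1:
  [0] +1/4 = 1/4
  [1] −1/1 = -1
S = -3/4
C² = P²·S² = 1/5 ; C = -0.447214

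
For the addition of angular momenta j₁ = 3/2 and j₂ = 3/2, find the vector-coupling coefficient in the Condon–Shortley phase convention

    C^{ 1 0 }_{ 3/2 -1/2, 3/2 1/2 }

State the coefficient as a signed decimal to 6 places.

-0.223607

j₁+j₂−J=2  J+j₁−j₂=1  J−j₁+j₂=1  j₁+j₂+J+1=5
(j₁±m₁, j₂±m₂, J±M) = (1,2,2,1,1,1)
P² = 1/5
sum k=1..2:
  [1] −1/1 = -1
  [2] +1/2 = 1/2
S = -1/2
C² = P²·S² = 1/20 ; C = -0.223607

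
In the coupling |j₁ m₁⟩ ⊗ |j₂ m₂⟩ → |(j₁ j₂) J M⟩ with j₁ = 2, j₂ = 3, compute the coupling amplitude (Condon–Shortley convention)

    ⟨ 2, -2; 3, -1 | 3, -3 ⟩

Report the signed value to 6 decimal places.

j₁+j₂−J=2  J+j₁−j₂=2  J−j₁+j₂=4  j₁+j₂+J+1=9
(j₁±m₁, j₂±m₂, J±M) = (0,4,2,4,0,6)
P² = 1536
sum k=2..2:
  [2] +1/96 = 1/96
S = 1/96
C² = P²·S² = 1/6 ; C = +0.408248

+0.408248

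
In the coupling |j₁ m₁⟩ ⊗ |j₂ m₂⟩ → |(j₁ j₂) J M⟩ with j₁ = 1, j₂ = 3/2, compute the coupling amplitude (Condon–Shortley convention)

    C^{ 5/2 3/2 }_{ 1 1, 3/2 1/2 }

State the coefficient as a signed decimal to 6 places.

+0.774597

j₁+j₂−J=0  J+j₁−j₂=2  J−j₁+j₂=3  j₁+j₂+J+1=6
(j₁±m₁, j₂±m₂, J±M) = (2,0,2,1,4,1)
P² = 48/5
sum k=0..0:
  [0] +1/4 = 1/4
S = 1/4
C² = P²·S² = 3/5 ; C = +0.774597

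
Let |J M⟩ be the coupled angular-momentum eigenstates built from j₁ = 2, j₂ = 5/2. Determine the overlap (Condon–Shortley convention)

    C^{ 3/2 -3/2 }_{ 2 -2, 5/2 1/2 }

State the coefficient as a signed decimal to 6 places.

triangle: 3!*1!*2!/7! = 12/5040
(j±m)!: 0!*4!*3!*2!*0!*3! = 1728
prefactor² = (2J+1)*Δ*N² = 576/35
  k=3: −1/(3!*0!*1!*0!*0!*2!) = -1/12
Σ = -1/12  ⇒  CG² = 576/35*(-1/12)² = 4/35
CG = −√(4/35) = -0.338062

-0.338062  (= −√(4/35))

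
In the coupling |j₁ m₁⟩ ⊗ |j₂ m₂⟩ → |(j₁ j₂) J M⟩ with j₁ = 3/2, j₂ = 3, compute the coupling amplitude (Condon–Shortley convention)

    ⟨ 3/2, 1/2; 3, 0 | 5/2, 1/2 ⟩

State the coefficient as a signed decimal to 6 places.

triangle: 2!×1!×4!/8! = 48/40320
(j±m)!: 2!×1!×3!×3!×3!×2! = 864
prefactor² = (2J+1)×Δ×N² = 216/35
  k=0: +1/(0!×2!×1!×3!×0!×1!) = 1/12
  k=1: −1/(1!×1!×0!×2!×1!×2!) = -1/4
Σ = -1/6  ⇒  CG² = 216/35×(-1/6)² = 6/35
CG = −√(6/35) = -0.414039

-0.414039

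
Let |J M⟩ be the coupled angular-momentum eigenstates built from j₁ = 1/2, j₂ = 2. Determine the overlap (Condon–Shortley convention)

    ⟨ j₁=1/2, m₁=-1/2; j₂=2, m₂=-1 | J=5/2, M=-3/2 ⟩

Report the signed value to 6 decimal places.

+0.894427

j₁+j₂−J=0  J+j₁−j₂=1  J−j₁+j₂=4  j₁+j₂+J+1=6
(j₁±m₁, j₂±m₂, J±M) = (0,1,1,3,1,4)
P² = 144/5
sum k=0..0:
  [0] +1/6 = 1/6
S = 1/6
C² = P²·S² = 4/5 ; C = +0.894427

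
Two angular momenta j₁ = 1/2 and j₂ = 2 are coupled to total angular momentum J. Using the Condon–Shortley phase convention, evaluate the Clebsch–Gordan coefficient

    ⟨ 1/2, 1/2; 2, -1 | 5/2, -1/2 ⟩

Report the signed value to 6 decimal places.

+√(2/5) = +0.632456

triangle: 0!×1!×4!/6! = 24/720
(j±m)!: 1!×0!×1!×3!×2!×3! = 72
prefactor² = (2J+1)×Δ×N² = 72/5
  k=0: +1/(0!×0!×0!×1!×1!×3!) = 1/6
Σ = 1/6  ⇒  CG² = 72/5×1/6² = 2/5
CG = +√(2/5) = +0.632456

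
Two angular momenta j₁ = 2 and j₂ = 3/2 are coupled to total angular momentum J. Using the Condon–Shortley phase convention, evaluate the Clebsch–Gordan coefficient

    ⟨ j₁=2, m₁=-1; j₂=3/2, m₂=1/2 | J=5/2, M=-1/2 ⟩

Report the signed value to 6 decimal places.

−√(5/14) = -0.597614

j₁+j₂−J=1  J+j₁−j₂=3  J−j₁+j₂=2  j₁+j₂+J+1=7
(j₁±m₁, j₂±m₂, J±M) = (1,3,2,1,2,3)
P² = 72/35
sum k=0..1:
  [0] +1/12 = 1/12
  [1] −1/2 = -1/2
S = -5/12
C² = P²·S² = 5/14 ; C = -0.597614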